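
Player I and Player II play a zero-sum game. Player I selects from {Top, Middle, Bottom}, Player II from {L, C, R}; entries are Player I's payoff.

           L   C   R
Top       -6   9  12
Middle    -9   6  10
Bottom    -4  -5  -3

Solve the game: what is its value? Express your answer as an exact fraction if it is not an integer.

-33/8

Row minima: Top → -6, Middle → -9, Bottom → -5; maximin = -5.
Column maxima: L → -4, C → 9, R → 12; minimax = -4.
-5 ≠ -4, so there is no saddle point; optimal play is mixed.
Middle is strictly dominated by Top, so Player I never plays it.
R is strictly dominated by L (it gives Player I strictly more in every row), so Player II never plays it.
On the remaining 2×2 (Top, Bottom vs L, C):
Let Player I play Top with probability p. Expected payoff against L: (-6)p + (-4)(1−p) = −2p − 4; against C: 9p + (-5)(1−p) = 14p − 5.
Setting these equal: −2p − 4 = 14p − 5 ⇒ −16p = -1 ⇒ p = 1/16, and the value is (-2)·(1/16) − 4 = -33/8.
For Player II: with q = P(L), equating Top's and Bottom's payoffs gives −15q + 9 = q − 5 ⇒ q = 7/8.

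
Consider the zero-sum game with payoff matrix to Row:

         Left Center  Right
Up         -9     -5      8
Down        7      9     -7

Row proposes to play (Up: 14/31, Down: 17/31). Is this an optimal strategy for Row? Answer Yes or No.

Against Left this mix gives (14/31)·(-9) + (17/31)·7 = -7/31.
Against Center this mix gives (14/31)·(-5) + (17/31)·9 = 83/31.
Against Right this mix gives (14/31)·8 + (17/31)·(-7) = -7/31.
All of Column's active replies (Left, Right) yield -7/31, and no column does worse for Row. The mix makes Column indifferent and guarantees -7/31, so it is optimal.

Yes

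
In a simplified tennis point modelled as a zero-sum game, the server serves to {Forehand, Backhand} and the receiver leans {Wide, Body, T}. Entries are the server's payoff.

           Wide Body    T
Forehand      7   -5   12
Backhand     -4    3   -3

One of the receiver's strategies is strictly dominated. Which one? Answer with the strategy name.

T

Wide holds the server's payoff strictly below T in every row: 7 < 12, -4 < -3.
So T is strictly dominated for the receiver.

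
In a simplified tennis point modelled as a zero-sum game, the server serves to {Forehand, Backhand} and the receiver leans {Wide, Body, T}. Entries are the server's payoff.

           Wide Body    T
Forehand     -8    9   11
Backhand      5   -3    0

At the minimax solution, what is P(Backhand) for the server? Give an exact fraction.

Row minima: Forehand → -8, Backhand → -3; maximin = -3.
Column maxima: Wide → 5, Body → 9, T → 11; minimax = 5.
-3 ≠ 5, so there is no saddle point; optimal play is mixed.
T is strictly dominated by Body (it gives the server strictly more in every row), so the receiver never plays it.
On the remaining 2×2 (Forehand, Backhand vs Wide, Body):
Let the server play Forehand with probability p. Expected payoff against Wide: (-8)p + 5(1−p) = −13p + 5; against Body: 9p + (-3)(1−p) = 12p − 3.
Setting these equal: −13p + 5 = 12p − 3 ⇒ −25p = -8 ⇒ p = 8/25, and the value is (-13)·(8/25) + 5 = 21/25.
For the receiver: with q = P(Wide), equating Forehand's and Backhand's payoffs gives −17q + 9 = 8q − 3 ⇒ q = 12/25.

17/25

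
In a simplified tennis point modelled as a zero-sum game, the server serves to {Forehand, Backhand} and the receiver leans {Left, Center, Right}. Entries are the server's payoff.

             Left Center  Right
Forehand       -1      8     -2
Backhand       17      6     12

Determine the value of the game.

27/4

Row minima: Forehand → -2, Backhand → 6; maximin = 6.
Column maxima: Left → 17, Center → 8, Right → 12; minimax = 8.
6 ≠ 8, so there is no saddle point; optimal play is mixed.
Left is strictly dominated by Right (it gives the server strictly more in every row), so the receiver never plays it.
On the remaining 2×2 (Forehand, Backhand vs Center, Right):
Let the server play Forehand with probability p. Expected payoff against Center: 8p + 6(1−p) = 2p + 6; against Right: (-2)p + 12(1−p) = −14p + 12.
Setting these equal: 2p + 6 = −14p + 12 ⇒ 16p = 6 ⇒ p = 3/8, and the value is (2)·(3/8) + 6 = 27/4.
For the receiver: with q = P(Center), equating Forehand's and Backhand's payoffs gives 10q − 2 = −6q + 12 ⇒ q = 7/8.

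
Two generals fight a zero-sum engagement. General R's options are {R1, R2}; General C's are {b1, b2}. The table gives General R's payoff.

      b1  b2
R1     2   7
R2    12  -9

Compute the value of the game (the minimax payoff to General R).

Row minima: R1 → 2, R2 → -9; maximin = 2.
Column maxima: b1 → 12, b2 → 7; minimax = 7.
2 ≠ 7, so there is no saddle point; optimal play is mixed.
Let General R play R1 with probability p. Expected payoff against b1: 2p + 12(1−p) = −10p + 12; against b2: 7p + (-9)(1−p) = 16p − 9.
Setting these equal: −10p + 12 = 16p − 9 ⇒ −26p = -21 ⇒ p = 21/26, and the value is (-10)·(21/26) + 12 = 51/13.
For General C: with q = P(b1), equating R1's and R2's payoffs gives −5q + 7 = 21q − 9 ⇒ q = 8/13.

51/13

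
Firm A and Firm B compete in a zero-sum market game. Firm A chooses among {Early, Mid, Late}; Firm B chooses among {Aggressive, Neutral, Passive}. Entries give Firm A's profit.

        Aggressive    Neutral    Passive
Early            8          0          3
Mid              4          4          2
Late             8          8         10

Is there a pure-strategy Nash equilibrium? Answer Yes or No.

Yes

Row minima: Early → 0, Mid → 2, Late → 8; maximin = 8.
Column maxima: Aggressive → 8, Neutral → 8, Passive → 10; minimax = 8.
maximin = minimax = 8, so a saddle point exists.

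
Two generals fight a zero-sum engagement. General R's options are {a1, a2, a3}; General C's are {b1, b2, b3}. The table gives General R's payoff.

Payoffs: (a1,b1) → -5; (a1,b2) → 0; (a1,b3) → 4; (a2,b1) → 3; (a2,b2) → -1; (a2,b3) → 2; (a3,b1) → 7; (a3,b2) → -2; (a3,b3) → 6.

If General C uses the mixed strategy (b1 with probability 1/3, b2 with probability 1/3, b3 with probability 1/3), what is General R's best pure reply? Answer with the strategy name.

Expected payoff of a1: (1/3)·(-5) + (1/3)·0 + (1/3)·4 = -1/3.
Expected payoff of a2: (1/3)·3 + (1/3)·(-1) + (1/3)·2 = 4/3.
Expected payoff of a3: (1/3)·7 + (1/3)·(-2) + (1/3)·6 = 11/3.
The largest is 11/3, so General R's best response is a3.

a3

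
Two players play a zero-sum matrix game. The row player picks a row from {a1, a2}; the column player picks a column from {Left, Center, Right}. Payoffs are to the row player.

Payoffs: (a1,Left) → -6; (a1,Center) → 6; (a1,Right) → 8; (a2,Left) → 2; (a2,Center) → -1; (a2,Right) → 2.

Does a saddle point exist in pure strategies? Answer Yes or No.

Row minima: a1 → -6, a2 → -1; maximin = -1.
Column maxima: Left → 2, Center → 6, Right → 8; minimax = 2.
-1 ≠ 2, so no pure-strategy equilibrium exists.

No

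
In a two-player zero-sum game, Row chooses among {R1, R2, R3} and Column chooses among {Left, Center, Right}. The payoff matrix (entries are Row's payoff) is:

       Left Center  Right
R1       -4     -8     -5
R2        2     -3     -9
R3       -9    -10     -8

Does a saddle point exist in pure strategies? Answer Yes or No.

No

Row minima: R1 → -8, R2 → -9, R3 → -10; maximin = -8.
Column maxima: Left → 2, Center → -3, Right → -5; minimax = -5.
-8 ≠ -5, so no pure-strategy equilibrium exists.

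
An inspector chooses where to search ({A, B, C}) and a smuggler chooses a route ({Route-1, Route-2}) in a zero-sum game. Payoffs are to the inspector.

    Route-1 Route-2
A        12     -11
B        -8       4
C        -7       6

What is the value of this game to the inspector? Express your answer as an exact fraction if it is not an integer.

Row minima: A → -11, B → -8, C → -7; maximin = -7.
Column maxima: Route-1 → 12, Route-2 → 6; minimax = 6.
-7 ≠ 6, so there is no saddle point; optimal play is mixed.
B is strictly dominated by C, so the inspector never plays it.
On the remaining 2×2 (A, C vs Route-1, Route-2):
Let the inspector play A with probability p. Expected payoff against Route-1: 12p + (-7)(1−p) = 19p − 7; against Route-2: (-11)p + 6(1−p) = −17p + 6.
Setting these equal: 19p − 7 = −17p + 6 ⇒ 36p = 13 ⇒ p = 13/36, and the value is (19)·(13/36) − 7 = -5/36.
For the smuggler: with q = P(Route-1), equating A's and C's payoffs gives 23q − 11 = −13q + 6 ⇒ q = 17/36.

-5/36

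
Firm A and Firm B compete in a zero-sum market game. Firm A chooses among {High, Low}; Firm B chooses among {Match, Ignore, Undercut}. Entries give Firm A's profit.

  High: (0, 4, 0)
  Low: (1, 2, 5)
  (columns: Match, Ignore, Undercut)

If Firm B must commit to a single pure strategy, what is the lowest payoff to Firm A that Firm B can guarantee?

1

Column maxima: Match → 1, Ignore → 4, Undercut → 5.
The smallest of these is 1.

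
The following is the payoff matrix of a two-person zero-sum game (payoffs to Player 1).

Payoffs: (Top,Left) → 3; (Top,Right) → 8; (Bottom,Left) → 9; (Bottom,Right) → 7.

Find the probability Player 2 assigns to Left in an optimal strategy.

Row minima: Top → 3, Bottom → 7; maximin = 7.
Column maxima: Left → 9, Right → 8; minimax = 8.
7 ≠ 8, so there is no saddle point; optimal play is mixed.
Let Player 1 play Top with probability p. Expected payoff against Left: 3p + 9(1−p) = −6p + 9; against Right: 8p + 7(1−p) = p + 7.
Setting these equal: −6p + 9 = p + 7 ⇒ −7p = -2 ⇒ p = 2/7, and the value is (-6)·(2/7) + 9 = 51/7.
For Player 2: with q = P(Left), equating Top's and Bottom's payoffs gives −5q + 8 = 2q + 7 ⇒ q = 1/7.

1/7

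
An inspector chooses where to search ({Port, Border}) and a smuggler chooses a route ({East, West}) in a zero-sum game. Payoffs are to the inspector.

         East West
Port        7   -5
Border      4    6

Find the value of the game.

31/7

Row minima: Port → -5, Border → 4; maximin = 4.
Column maxima: East → 7, West → 6; minimax = 6.
4 ≠ 6, so there is no saddle point; optimal play is mixed.
Let the inspector play Port with probability p. Expected payoff against East: 7p + 4(1−p) = 3p + 4; against West: (-5)p + 6(1−p) = −11p + 6.
Setting these equal: 3p + 4 = −11p + 6 ⇒ 14p = 2 ⇒ p = 1/7, and the value is (3)·(1/7) + 4 = 31/7.
For the smuggler: with q = P(East), equating Port's and Border's payoffs gives 12q − 5 = −2q + 6 ⇒ q = 11/14.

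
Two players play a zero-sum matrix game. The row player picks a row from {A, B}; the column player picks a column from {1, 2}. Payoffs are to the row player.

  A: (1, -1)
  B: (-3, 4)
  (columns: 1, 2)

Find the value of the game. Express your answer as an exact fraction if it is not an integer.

1/9

Row minima: A → -1, B → -3; maximin = -1.
Column maxima: 1 → 1, 2 → 4; minimax = 1.
-1 ≠ 1, so there is no saddle point; optimal play is mixed.
Let the row player play A with probability p. Expected payoff against 1: 1p + (-3)(1−p) = 4p − 3; against 2: (-1)p + 4(1−p) = −5p + 4.
Setting these equal: 4p − 3 = −5p + 4 ⇒ 9p = 7 ⇒ p = 7/9, and the value is (4)·(7/9) − 3 = 1/9.
For the column player: with q = P(1), equating A's and B's payoffs gives 2q − 1 = −7q + 4 ⇒ q = 5/9.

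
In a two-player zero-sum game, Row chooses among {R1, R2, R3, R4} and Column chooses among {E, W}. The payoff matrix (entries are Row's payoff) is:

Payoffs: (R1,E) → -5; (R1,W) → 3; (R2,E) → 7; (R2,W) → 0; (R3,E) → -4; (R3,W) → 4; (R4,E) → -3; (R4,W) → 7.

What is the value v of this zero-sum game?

Row minima: R1 → -5, R2 → 0, R3 → -4, R4 → -3; maximin = 0.
Column maxima: E → 7, W → 7; minimax = 7.
0 ≠ 7, so there is no saddle point; optimal play is mixed.
R1 is strictly dominated by R3, so Row never plays it.
R3 is strictly dominated by R4, so Row never plays it.
On the remaining 2×2 (R2, R4 vs E, W):
Let Row play R2 with probability p. Expected payoff against E: 7p + (-3)(1−p) = 10p − 3; against W: 0p + 7(1−p) = −7p + 7.
Setting these equal: 10p − 3 = −7p + 7 ⇒ 17p = 10 ⇒ p = 10/17, and the value is (10)·(10/17) − 3 = 49/17.
For Column: with q = P(E), equating R2's and R4's payoffs gives 7q = −10q + 7 ⇒ q = 7/17.

49/17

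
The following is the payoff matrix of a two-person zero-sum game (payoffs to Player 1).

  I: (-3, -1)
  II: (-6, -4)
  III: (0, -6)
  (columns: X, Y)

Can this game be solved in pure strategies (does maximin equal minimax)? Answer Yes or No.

Row minima: I → -3, II → -6, III → -6; maximin = -3.
Column maxima: X → 0, Y → -1; minimax = -1.
-3 ≠ -1, so no pure-strategy equilibrium exists.

No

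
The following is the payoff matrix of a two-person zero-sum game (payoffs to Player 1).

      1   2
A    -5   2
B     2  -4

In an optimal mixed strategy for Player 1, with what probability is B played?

Row minima: A → -5, B → -4; maximin = -4.
Column maxima: 1 → 2, 2 → 2; minimax = 2.
-4 ≠ 2, so there is no saddle point; optimal play is mixed.
Let Player 1 play A with probability p. Expected payoff against 1: (-5)p + 2(1−p) = −7p + 2; against 2: 2p + (-4)(1−p) = 6p − 4.
Setting these equal: −7p + 2 = 6p − 4 ⇒ −13p = -6 ⇒ p = 6/13, and the value is (-7)·(6/13) + 2 = -16/13.
For Player 2: with q = P(1), equating A's and B's payoffs gives −7q + 2 = 6q − 4 ⇒ q = 6/13.

7/13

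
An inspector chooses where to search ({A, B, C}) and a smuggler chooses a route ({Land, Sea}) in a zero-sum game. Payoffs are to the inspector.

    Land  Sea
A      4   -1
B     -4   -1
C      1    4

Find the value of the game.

17/8

Row minima: A → -1, B → -4, C → 1; maximin = 1.
Column maxima: Land → 4, Sea → 4; minimax = 4.
1 ≠ 4, so there is no saddle point; optimal play is mixed.
B is strictly dominated by C, so the inspector never plays it.
On the remaining 2×2 (A, C vs Land, Sea):
Let the inspector play A with probability p. Expected payoff against Land: 4p + 1(1−p) = 3p + 1; against Sea: (-1)p + 4(1−p) = −5p + 4.
Setting these equal: 3p + 1 = −5p + 4 ⇒ 8p = 3 ⇒ p = 3/8, and the value is (3)·(3/8) + 1 = 17/8.
For the smuggler: with q = P(Land), equating A's and C's payoffs gives 5q − 1 = −3q + 4 ⇒ q = 5/8.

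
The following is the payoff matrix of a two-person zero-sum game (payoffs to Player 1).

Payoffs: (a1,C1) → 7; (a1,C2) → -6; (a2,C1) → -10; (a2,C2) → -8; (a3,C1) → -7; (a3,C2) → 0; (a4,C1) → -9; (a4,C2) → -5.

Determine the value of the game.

-21/10

Row minima: a1 → -6, a2 → -10, a3 → -7, a4 → -9; maximin = -6.
Column maxima: C1 → 7, C2 → 0; minimax = 0.
-6 ≠ 0, so there is no saddle point; optimal play is mixed.
a2 is strictly dominated by a1, so Player 1 never plays it.
a4 is strictly dominated by a3, so Player 1 never plays it.
On the remaining 2×2 (a1, a3 vs C1, C2):
Let Player 1 play a1 with probability p. Expected payoff against C1: 7p + (-7)(1−p) = 14p − 7; against C2: (-6)p + 0(1−p) = −6p.
Setting these equal: 14p − 7 = −6p ⇒ 20p = 7 ⇒ p = 7/20, and the value is (14)·(7/20) − 7 = -21/10.
For Player 2: with q = P(C1), equating a1's and a3's payoffs gives 13q − 6 = −7q ⇒ q = 3/10.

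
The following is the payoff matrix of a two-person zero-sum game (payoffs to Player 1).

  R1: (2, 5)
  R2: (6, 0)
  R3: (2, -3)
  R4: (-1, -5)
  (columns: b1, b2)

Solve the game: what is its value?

10/3

Row minima: R1 → 2, R2 → 0, R3 → -3, R4 → -5; maximin = 2.
Column maxima: b1 → 6, b2 → 5; minimax = 5.
2 ≠ 5, so there is no saddle point; optimal play is mixed.
R3 is strictly dominated by R2, so Player 1 never plays it.
R4 is strictly dominated by R1, so Player 1 never plays it.
On the remaining 2×2 (R1, R2 vs b1, b2):
Let Player 1 play R1 with probability p. Expected payoff against b1: 2p + 6(1−p) = −4p + 6; against b2: 5p + 0(1−p) = 5p.
Setting these equal: −4p + 6 = 5p ⇒ −9p = -6 ⇒ p = 2/3, and the value is (-4)·(2/3) + 6 = 10/3.
For Player 2: with q = P(b1), equating R1's and R2's payoffs gives −3q + 5 = 6q ⇒ q = 5/9.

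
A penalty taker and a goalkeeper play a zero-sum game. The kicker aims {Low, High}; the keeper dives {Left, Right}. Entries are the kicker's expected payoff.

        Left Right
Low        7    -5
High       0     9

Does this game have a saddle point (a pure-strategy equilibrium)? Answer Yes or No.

No

Row minima: Low → -5, High → 0; maximin = 0.
Column maxima: Left → 7, Right → 9; minimax = 7.
0 ≠ 7, so no pure-strategy equilibrium exists.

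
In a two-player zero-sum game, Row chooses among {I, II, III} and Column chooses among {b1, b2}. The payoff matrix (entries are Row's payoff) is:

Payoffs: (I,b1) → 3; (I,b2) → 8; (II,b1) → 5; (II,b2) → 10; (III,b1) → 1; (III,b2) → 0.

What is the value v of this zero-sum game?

Row minima: I → 3, II → 5, III → 0; maximin = 5.
Column maxima: b1 → 5, b2 → 10; minimax = 5.
Since maximin = minimax = 5, there is a saddle point and the value is 5.

5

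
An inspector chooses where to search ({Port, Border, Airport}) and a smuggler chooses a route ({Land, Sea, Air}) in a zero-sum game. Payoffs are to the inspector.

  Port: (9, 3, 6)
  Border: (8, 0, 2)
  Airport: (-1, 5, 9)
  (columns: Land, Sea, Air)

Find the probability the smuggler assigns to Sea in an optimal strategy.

5/6

Row minima: Port → 3, Border → 0, Airport → -1; maximin = 3.
Column maxima: Land → 9, Sea → 5, Air → 9; minimax = 5.
3 ≠ 5, so there is no saddle point; optimal play is mixed.
Border is strictly dominated by Port, so the inspector never plays it.
Air is strictly dominated by Sea (it gives the inspector strictly more in every row), so the smuggler never plays it.
On the remaining 2×2 (Port, Airport vs Land, Sea):
Let the inspector play Port with probability p. Expected payoff against Land: 9p + (-1)(1−p) = 10p − 1; against Sea: 3p + 5(1−p) = −2p + 5.
Setting these equal: 10p − 1 = −2p + 5 ⇒ 12p = 6 ⇒ p = 1/2, and the value is (10)·(1/2) − 1 = 4.
For the smuggler: with q = P(Land), equating Port's and Airport's payoffs gives 6q + 3 = −6q + 5 ⇒ q = 1/6.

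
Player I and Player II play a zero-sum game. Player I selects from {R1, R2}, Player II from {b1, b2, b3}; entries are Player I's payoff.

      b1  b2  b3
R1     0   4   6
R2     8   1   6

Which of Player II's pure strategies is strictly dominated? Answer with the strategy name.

b3

b2 holds Player I's payoff strictly below b3 in every row: 4 < 6, 1 < 6.
So b3 is strictly dominated for Player II.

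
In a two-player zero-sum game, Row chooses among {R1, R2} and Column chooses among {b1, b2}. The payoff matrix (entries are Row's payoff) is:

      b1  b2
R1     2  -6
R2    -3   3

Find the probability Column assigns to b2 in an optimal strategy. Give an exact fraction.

Row minima: R1 → -6, R2 → -3; maximin = -3.
Column maxima: b1 → 2, b2 → 3; minimax = 2.
-3 ≠ 2, so there is no saddle point; optimal play is mixed.
Let Row play R1 with probability p. Expected payoff against b1: 2p + (-3)(1−p) = 5p − 3; against b2: (-6)p + 3(1−p) = −9p + 3.
Setting these equal: 5p − 3 = −9p + 3 ⇒ 14p = 6 ⇒ p = 3/7, and the value is (5)·(3/7) − 3 = -6/7.
For Column: with q = P(b1), equating R1's and R2's payoffs gives 8q − 6 = −6q + 3 ⇒ q = 9/14.

5/14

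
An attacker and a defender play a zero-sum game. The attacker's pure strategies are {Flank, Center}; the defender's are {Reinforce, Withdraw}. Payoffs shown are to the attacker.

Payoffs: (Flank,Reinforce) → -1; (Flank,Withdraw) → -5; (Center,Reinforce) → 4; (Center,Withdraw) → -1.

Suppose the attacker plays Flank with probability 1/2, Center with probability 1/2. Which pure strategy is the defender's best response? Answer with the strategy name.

If the defender plays Reinforce, the attacker's expected payoff is (1/2)·(-1) + (1/2)·4 = 3/2.
If the defender plays Withdraw, the attacker's expected payoff is (1/2)·(-5) + (1/2)·(-1) = -3.
The defender minimizes the attacker's payoff; the smallest is -3, so the best response is Withdraw.

Withdraw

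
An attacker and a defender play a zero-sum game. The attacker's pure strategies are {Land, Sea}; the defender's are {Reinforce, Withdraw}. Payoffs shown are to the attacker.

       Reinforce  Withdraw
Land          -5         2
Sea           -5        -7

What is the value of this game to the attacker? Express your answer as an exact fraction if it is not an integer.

-5

Row minima: Land → -5, Sea → -7; maximin = -5.
Column maxima: Reinforce → -5, Withdraw → 2; minimax = -5.
Since maximin = minimax = -5, there is a saddle point and the value is -5.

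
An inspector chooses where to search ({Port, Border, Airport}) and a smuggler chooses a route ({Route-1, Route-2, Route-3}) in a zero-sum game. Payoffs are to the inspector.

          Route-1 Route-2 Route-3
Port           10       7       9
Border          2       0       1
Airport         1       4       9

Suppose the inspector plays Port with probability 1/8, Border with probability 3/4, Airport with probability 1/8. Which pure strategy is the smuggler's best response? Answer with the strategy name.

Route-2

If the smuggler plays Route-1, the inspector's expected payoff is (1/8)·10 + (3/4)·2 + (1/8)·1 = 23/8.
If the smuggler plays Route-2, the inspector's expected payoff is (1/8)·7 + (3/4)·0 + (1/8)·4 = 11/8.
If the smuggler plays Route-3, the inspector's expected payoff is (1/8)·9 + (3/4)·1 + (1/8)·9 = 3.
The smuggler minimizes the inspector's payoff; the smallest is 11/8, so the best response is Route-2.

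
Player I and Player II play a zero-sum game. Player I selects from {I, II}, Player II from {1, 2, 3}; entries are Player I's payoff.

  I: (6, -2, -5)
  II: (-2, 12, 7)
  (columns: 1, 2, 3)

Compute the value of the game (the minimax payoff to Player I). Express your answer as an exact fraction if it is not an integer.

8/5

Row minima: I → -5, II → -2; maximin = -2.
Column maxima: 1 → 6, 2 → 12, 3 → 7; minimax = 6.
-2 ≠ 6, so there is no saddle point; optimal play is mixed.
2 is strictly dominated by 3 (it gives Player I strictly more in every row), so Player II never plays it.
On the remaining 2×2 (I, II vs 1, 3):
Let Player I play I with probability p. Expected payoff against 1: 6p + (-2)(1−p) = 8p − 2; against 3: (-5)p + 7(1−p) = −12p + 7.
Setting these equal: 8p − 2 = −12p + 7 ⇒ 20p = 9 ⇒ p = 9/20, and the value is (8)·(9/20) − 2 = 8/5.
For Player II: with q = P(1), equating I's and II's payoffs gives 11q − 5 = −9q + 7 ⇒ q = 3/5.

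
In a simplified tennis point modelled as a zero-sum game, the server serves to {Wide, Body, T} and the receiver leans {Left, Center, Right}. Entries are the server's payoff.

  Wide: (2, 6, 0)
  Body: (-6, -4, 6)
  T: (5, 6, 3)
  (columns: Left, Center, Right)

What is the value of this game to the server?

Row minima: Wide → 0, Body → -6, T → 3; maximin = 3.
Column maxima: Left → 5, Center → 6, Right → 6; minimax = 5.
3 ≠ 5, so there is no saddle point; optimal play is mixed.
Center is strictly dominated by Left (it gives the server strictly more in every row), so the receiver never plays it.
With Center eliminated, Wide is strictly dominated by T (T gives the server strictly more in every remaining column), so the server never plays it.
On the remaining 2×2 (Body, T vs Left, Right):
Let the server play Body with probability p. Expected payoff against Left: (-6)p + 5(1−p) = −11p + 5; against Right: 6p + 3(1−p) = 3p + 3.
Setting these equal: −11p + 5 = 3p + 3 ⇒ −14p = -2 ⇒ p = 1/7, and the value is (-11)·(1/7) + 5 = 24/7.
For the receiver: with q = P(Left), equating Body's and T's payoffs gives −12q + 6 = 2q + 3 ⇒ q = 3/14.

24/7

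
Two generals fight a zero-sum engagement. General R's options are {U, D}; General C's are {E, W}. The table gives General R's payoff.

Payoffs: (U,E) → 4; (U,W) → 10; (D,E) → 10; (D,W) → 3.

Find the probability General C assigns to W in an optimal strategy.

6/13

Row minima: U → 4, D → 3; maximin = 4.
Column maxima: E → 10, W → 10; minimax = 10.
4 ≠ 10, so there is no saddle point; optimal play is mixed.
Let General R play U with probability p. Expected payoff against E: 4p + 10(1−p) = −6p + 10; against W: 10p + 3(1−p) = 7p + 3.
Setting these equal: −6p + 10 = 7p + 3 ⇒ −13p = -7 ⇒ p = 7/13, and the value is (-6)·(7/13) + 10 = 88/13.
For General C: with q = P(E), equating U's and D's payoffs gives −6q + 10 = 7q + 3 ⇒ q = 7/13.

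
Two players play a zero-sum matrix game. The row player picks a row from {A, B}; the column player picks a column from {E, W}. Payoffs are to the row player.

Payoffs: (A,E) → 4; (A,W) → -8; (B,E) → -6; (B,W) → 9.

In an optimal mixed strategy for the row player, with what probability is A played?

5/9

Row minima: A → -8, B → -6; maximin = -6.
Column maxima: E → 4, W → 9; minimax = 4.
-6 ≠ 4, so there is no saddle point; optimal play is mixed.
Let the row player play A with probability p. Expected payoff against E: 4p + (-6)(1−p) = 10p − 6; against W: (-8)p + 9(1−p) = −17p + 9.
Setting these equal: 10p − 6 = −17p + 9 ⇒ 27p = 15 ⇒ p = 5/9, and the value is (10)·(5/9) − 6 = -4/9.
For the column player: with q = P(E), equating A's and B's payoffs gives 12q − 8 = −15q + 9 ⇒ q = 17/27.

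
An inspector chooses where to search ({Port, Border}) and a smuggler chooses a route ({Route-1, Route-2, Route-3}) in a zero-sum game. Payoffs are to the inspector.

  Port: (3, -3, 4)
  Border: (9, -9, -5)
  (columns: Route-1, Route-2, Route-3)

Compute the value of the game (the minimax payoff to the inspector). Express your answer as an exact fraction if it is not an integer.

-3

Row minima: Port → -3, Border → -9; maximin = -3.
Column maxima: Route-1 → 9, Route-2 → -3, Route-3 → 4; minimax = -3.
Since maximin = minimax = -3, there is a saddle point and the value is -3.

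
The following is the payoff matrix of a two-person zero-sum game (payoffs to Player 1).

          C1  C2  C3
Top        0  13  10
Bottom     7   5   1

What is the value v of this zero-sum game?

35/8

Row minima: Top → 0, Bottom → 1; maximin = 1.
Column maxima: C1 → 7, C2 → 13, C3 → 10; minimax = 7.
1 ≠ 7, so there is no saddle point; optimal play is mixed.
C2 is strictly dominated by C3 (it gives Player 1 strictly more in every row), so Player 2 never plays it.
On the remaining 2×2 (Top, Bottom vs C1, C3):
Let Player 1 play Top with probability p. Expected payoff against C1: 0p + 7(1−p) = −7p + 7; against C3: 10p + 1(1−p) = 9p + 1.
Setting these equal: −7p + 7 = 9p + 1 ⇒ −16p = -6 ⇒ p = 3/8, and the value is (-7)·(3/8) + 7 = 35/8.
For Player 2: with q = P(C1), equating Top's and Bottom's payoffs gives −10q + 10 = 6q + 1 ⇒ q = 9/16.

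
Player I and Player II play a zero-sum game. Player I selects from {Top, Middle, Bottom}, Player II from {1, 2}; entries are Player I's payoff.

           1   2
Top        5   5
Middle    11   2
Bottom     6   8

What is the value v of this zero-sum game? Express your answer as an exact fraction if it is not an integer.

76/11

Row minima: Top → 5, Middle → 2, Bottom → 6; maximin = 6.
Column maxima: 1 → 11, 2 → 8; minimax = 8.
6 ≠ 8, so there is no saddle point; optimal play is mixed.
Top is strictly dominated by Bottom, so Player I never plays it.
On the remaining 2×2 (Middle, Bottom vs 1, 2):
Let Player I play Middle with probability p. Expected payoff against 1: 11p + 6(1−p) = 5p + 6; against 2: 2p + 8(1−p) = −6p + 8.
Setting these equal: 5p + 6 = −6p + 8 ⇒ 11p = 2 ⇒ p = 2/11, and the value is (5)·(2/11) + 6 = 76/11.
For Player II: with q = P(1), equating Middle's and Bottom's payoffs gives 9q + 2 = −2q + 8 ⇒ q = 6/11.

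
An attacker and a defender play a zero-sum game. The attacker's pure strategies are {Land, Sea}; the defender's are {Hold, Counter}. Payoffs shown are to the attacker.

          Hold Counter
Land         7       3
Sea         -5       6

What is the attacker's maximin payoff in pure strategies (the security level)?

Row minima: Land → 3, Sea → -5.
The best of these is 3.

3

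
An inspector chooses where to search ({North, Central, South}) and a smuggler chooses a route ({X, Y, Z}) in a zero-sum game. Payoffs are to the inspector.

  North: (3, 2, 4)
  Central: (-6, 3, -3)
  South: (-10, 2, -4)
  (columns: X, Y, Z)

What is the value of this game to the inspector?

21/10

Row minima: North → 2, Central → -6, South → -10; maximin = 2.
Column maxima: X → 3, Y → 3, Z → 4; minimax = 3.
2 ≠ 3, so there is no saddle point; optimal play is mixed.
South is strictly dominated by Central, so the inspector never plays it.
Z is strictly dominated by X (it gives the inspector strictly more in every row), so the smuggler never plays it.
On the remaining 2×2 (North, Central vs X, Y):
Let the inspector play North with probability p. Expected payoff against X: 3p + (-6)(1−p) = 9p − 6; against Y: 2p + 3(1−p) = −p + 3.
Setting these equal: 9p − 6 = −p + 3 ⇒ 10p = 9 ⇒ p = 9/10, and the value is (9)·(9/10) − 6 = 21/10.
For the smuggler: with q = P(X), equating North's and Central's payoffs gives q + 2 = −9q + 3 ⇒ q = 1/10.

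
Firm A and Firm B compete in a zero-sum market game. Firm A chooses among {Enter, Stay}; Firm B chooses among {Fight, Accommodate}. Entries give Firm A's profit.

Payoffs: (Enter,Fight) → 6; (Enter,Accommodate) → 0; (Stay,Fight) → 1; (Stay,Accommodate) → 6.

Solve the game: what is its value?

36/11

Row minima: Enter → 0, Stay → 1; maximin = 1.
Column maxima: Fight → 6, Accommodate → 6; minimax = 6.
1 ≠ 6, so there is no saddle point; optimal play is mixed.
Let Firm A play Enter with probability p. Expected payoff against Fight: 6p + 1(1−p) = 5p + 1; against Accommodate: 0p + 6(1−p) = −6p + 6.
Setting these equal: 5p + 1 = −6p + 6 ⇒ 11p = 5 ⇒ p = 5/11, and the value is (5)·(5/11) + 1 = 36/11.
For Firm B: with q = P(Fight), equating Enter's and Stay's payoffs gives 6q = −5q + 6 ⇒ q = 6/11.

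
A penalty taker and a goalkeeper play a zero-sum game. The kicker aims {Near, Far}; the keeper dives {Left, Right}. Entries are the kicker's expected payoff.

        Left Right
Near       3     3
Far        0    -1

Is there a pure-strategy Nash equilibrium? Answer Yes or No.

Yes

Row minima: Near → 3, Far → -1; maximin = 3.
Column maxima: Left → 3, Right → 3; minimax = 3.
maximin = minimax = 3, so a saddle point exists.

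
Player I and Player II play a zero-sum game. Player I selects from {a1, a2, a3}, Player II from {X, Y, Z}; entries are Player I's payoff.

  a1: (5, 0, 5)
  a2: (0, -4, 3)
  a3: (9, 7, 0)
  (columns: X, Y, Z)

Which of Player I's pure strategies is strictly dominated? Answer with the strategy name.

a2

a1 gives a strictly higher payoff than a2 against every column: 5 > 0, 0 > -4, 5 > 3.
So a2 is strictly dominated and Player I never plays it.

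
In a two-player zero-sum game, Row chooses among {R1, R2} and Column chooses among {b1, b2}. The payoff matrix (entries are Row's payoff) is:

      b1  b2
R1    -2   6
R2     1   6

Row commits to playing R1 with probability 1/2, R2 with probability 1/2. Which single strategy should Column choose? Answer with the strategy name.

If Column plays b1, Row's expected payoff is (1/2)·(-2) + (1/2)·1 = -1/2.
If Column plays b2, Row's expected payoff is (1/2)·6 + (1/2)·6 = 6.
Column minimizes Row's payoff; the smallest is -1/2, so the best response is b1.

b1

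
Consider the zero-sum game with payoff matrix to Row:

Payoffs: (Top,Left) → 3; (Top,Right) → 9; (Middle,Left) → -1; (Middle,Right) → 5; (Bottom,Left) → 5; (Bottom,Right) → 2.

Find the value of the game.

Row minima: Top → 3, Middle → -1, Bottom → 2; maximin = 3.
Column maxima: Left → 5, Right → 9; minimax = 5.
3 ≠ 5, so there is no saddle point; optimal play is mixed.
Middle is strictly dominated by Top, so Row never plays it.
On the remaining 2×2 (Top, Bottom vs Left, Right):
Let Row play Top with probability p. Expected payoff against Left: 3p + 5(1−p) = −2p + 5; against Right: 9p + 2(1−p) = 7p + 2.
Setting these equal: −2p + 5 = 7p + 2 ⇒ −9p = -3 ⇒ p = 1/3, and the value is (-2)·(1/3) + 5 = 13/3.
For Column: with q = P(Left), equating Top's and Bottom's payoffs gives −6q + 9 = 3q + 2 ⇒ q = 7/9.

13/3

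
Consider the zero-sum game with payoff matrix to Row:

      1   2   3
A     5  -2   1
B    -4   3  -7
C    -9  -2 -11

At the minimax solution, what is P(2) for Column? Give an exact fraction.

8/13

Row minima: A → -2, B → -7, C → -11; maximin = -2.
Column maxima: 1 → 5, 2 → 3, 3 → 1; minimax = 1.
-2 ≠ 1, so there is no saddle point; optimal play is mixed.
C is strictly dominated by B, so Row never plays it.
1 is strictly dominated by 3 (it gives Row strictly more in every row), so Column never plays it.
On the remaining 2×2 (A, B vs 2, 3):
Let Row play A with probability p. Expected payoff against 2: (-2)p + 3(1−p) = −5p + 3; against 3: 1p + (-7)(1−p) = 8p − 7.
Setting these equal: −5p + 3 = 8p − 7 ⇒ −13p = -10 ⇒ p = 10/13, and the value is (-5)·(10/13) + 3 = -11/13.
For Column: with q = P(2), equating A's and B's payoffs gives −3q + 1 = 10q − 7 ⇒ q = 8/13.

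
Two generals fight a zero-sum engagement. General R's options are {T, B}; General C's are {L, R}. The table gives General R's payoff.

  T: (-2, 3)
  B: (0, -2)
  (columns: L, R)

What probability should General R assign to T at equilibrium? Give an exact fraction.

2/7

Row minima: T → -2, B → -2; maximin = -2.
Column maxima: L → 0, R → 3; minimax = 0.
-2 ≠ 0, so there is no saddle point; optimal play is mixed.
Let General R play T with probability p. Expected payoff against L: (-2)p + 0(1−p) = −2p; against R: 3p + (-2)(1−p) = 5p − 2.
Setting these equal: −2p = 5p − 2 ⇒ −7p = -2 ⇒ p = 2/7, and the value is (-2)·(2/7) = -4/7.
For General C: with q = P(L), equating T's and B's payoffs gives −5q + 3 = 2q − 2 ⇒ q = 5/7.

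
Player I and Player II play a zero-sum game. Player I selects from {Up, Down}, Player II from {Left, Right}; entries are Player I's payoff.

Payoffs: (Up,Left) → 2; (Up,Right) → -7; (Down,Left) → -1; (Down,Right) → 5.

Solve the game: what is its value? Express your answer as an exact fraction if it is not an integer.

1/5

Row minima: Up → -7, Down → -1; maximin = -1.
Column maxima: Left → 2, Right → 5; minimax = 2.
-1 ≠ 2, so there is no saddle point; optimal play is mixed.
Let Player I play Up with probability p. Expected payoff against Left: 2p + (-1)(1−p) = 3p − 1; against Right: (-7)p + 5(1−p) = −12p + 5.
Setting these equal: 3p − 1 = −12p + 5 ⇒ 15p = 6 ⇒ p = 2/5, and the value is (3)·(2/5) − 1 = 1/5.
For Player II: with q = P(Left), equating Up's and Down's payoffs gives 9q − 7 = −6q + 5 ⇒ q = 4/5.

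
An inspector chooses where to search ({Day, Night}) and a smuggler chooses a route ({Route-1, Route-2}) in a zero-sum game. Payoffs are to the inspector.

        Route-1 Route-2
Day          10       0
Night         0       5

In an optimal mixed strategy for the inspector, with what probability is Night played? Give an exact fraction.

Row minima: Day → 0, Night → 0; maximin = 0.
Column maxima: Route-1 → 10, Route-2 → 5; minimax = 5.
0 ≠ 5, so there is no saddle point; optimal play is mixed.
Let the inspector play Day with probability p. Expected payoff against Route-1: 10p + 0(1−p) = 10p; against Route-2: 0p + 5(1−p) = −5p + 5.
Setting these equal: 10p = −5p + 5 ⇒ 15p = 5 ⇒ p = 1/3, and the value is (10)·(1/3) = 10/3.
For the smuggler: with q = P(Route-1), equating Day's and Night's payoffs gives 10q = −5q + 5 ⇒ q = 1/3.

2/3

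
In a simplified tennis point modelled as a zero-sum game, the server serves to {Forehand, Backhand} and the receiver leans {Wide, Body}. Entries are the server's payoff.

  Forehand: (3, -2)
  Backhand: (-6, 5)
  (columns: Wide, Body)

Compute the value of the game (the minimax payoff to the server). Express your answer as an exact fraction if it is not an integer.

Row minima: Forehand → -2, Backhand → -6; maximin = -2.
Column maxima: Wide → 3, Body → 5; minimax = 3.
-2 ≠ 3, so there is no saddle point; optimal play is mixed.
Let the server play Forehand with probability p. Expected payoff against Wide: 3p + (-6)(1−p) = 9p − 6; against Body: (-2)p + 5(1−p) = −7p + 5.
Setting these equal: 9p − 6 = −7p + 5 ⇒ 16p = 11 ⇒ p = 11/16, and the value is (9)·(11/16) − 6 = 3/16.
For the receiver: with q = P(Wide), equating Forehand's and Backhand's payoffs gives 5q − 2 = −11q + 5 ⇒ q = 7/16.

3/16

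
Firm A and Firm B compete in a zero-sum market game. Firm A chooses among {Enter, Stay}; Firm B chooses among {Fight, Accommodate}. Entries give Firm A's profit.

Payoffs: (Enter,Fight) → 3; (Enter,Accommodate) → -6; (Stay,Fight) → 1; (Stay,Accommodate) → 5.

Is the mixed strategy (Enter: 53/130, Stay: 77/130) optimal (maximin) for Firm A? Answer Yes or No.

No

Against Fight this mix gives (53/130)·3 + (77/130)·1 = 118/65.
Against Accommodate this mix gives (53/130)·(-6) + (77/130)·5 = 67/130.
Firm B will play Accommodate, holding Firm A to 67/130. Shifting weight toward the row that does better against Accommodate would raise this floor (the equalizing mix achieves 21/13 against both Accommodate and Fight), so the proposed strategy is not optimal.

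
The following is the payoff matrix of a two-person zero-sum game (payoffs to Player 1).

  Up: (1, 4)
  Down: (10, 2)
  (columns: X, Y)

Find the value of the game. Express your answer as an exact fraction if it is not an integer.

38/11

Row minima: Up → 1, Down → 2; maximin = 2.
Column maxima: X → 10, Y → 4; minimax = 4.
2 ≠ 4, so there is no saddle point; optimal play is mixed.
Let Player 1 play Up with probability p. Expected payoff against X: 1p + 10(1−p) = −9p + 10; against Y: 4p + 2(1−p) = 2p + 2.
Setting these equal: −9p + 10 = 2p + 2 ⇒ −11p = -8 ⇒ p = 8/11, and the value is (-9)·(8/11) + 10 = 38/11.
For Player 2: with q = P(X), equating Up's and Down's payoffs gives −3q + 4 = 8q + 2 ⇒ q = 2/11.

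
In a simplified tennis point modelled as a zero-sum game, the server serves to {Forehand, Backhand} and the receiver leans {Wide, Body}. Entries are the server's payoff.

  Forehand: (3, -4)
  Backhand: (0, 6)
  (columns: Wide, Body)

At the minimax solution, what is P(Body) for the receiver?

3/13

Row minima: Forehand → -4, Backhand → 0; maximin = 0.
Column maxima: Wide → 3, Body → 6; minimax = 3.
0 ≠ 3, so there is no saddle point; optimal play is mixed.
Let the server play Forehand with probability p. Expected payoff against Wide: 3p + 0(1−p) = 3p; against Body: (-4)p + 6(1−p) = −10p + 6.
Setting these equal: 3p = −10p + 6 ⇒ 13p = 6 ⇒ p = 6/13, and the value is (3)·(6/13) = 18/13.
For the receiver: with q = P(Wide), equating Forehand's and Backhand's payoffs gives 7q − 4 = −6q + 6 ⇒ q = 10/13.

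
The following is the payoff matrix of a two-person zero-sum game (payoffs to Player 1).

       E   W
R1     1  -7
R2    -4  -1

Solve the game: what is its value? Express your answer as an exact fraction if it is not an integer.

Row minima: R1 → -7, R2 → -4; maximin = -4.
Column maxima: E → 1, W → -1; minimax = -1.
-4 ≠ -1, so there is no saddle point; optimal play is mixed.
Let Player 1 play R1 with probability p. Expected payoff against E: 1p + (-4)(1−p) = 5p − 4; against W: (-7)p + (-1)(1−p) = −6p − 1.
Setting these equal: 5p − 4 = −6p − 1 ⇒ 11p = 3 ⇒ p = 3/11, and the value is (5)·(3/11) − 4 = -29/11.
For Player 2: with q = P(E), equating R1's and R2's payoffs gives 8q − 7 = −3q − 1 ⇒ q = 6/11.

-29/11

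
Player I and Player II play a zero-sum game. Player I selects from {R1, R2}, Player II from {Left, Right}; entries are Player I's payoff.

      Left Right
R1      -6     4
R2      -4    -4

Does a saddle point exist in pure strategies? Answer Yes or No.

Row minima: R1 → -6, R2 → -4; maximin = -4.
Column maxima: Left → -4, Right → 4; minimax = -4.
maximin = minimax = -4, so a saddle point exists.

Yes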